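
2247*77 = 173019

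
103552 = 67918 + 35634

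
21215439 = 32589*651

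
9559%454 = 25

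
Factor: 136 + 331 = 467^1 = 467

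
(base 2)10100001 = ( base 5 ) 1121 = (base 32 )51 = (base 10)161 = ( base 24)6h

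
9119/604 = 9119/604 = 15.10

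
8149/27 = 8149/27 = 301.81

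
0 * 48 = 0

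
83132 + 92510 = 175642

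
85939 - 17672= 68267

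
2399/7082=2399/7082 = 0.34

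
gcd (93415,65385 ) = 5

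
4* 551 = 2204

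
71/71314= 71/71314 = 0.00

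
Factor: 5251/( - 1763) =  - 41^( -1)*43^(-1 )*59^1*89^1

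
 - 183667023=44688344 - 228355367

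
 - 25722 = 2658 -28380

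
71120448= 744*95592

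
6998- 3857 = 3141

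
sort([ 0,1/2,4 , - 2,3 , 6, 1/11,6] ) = [ - 2,0, 1/11, 1/2, 3,4, 6, 6]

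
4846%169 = 114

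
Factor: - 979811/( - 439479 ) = 3^(- 3 )*7^1*19^1*41^( - 1 )*53^1*139^1 * 397^( - 1)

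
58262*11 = 640882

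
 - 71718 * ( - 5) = 358590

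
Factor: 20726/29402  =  43^1 * 61^( - 1) =43/61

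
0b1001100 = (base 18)44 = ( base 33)2a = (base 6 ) 204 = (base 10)76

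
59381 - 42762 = 16619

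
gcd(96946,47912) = 2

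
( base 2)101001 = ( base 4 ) 221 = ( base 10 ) 41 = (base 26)1f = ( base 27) 1e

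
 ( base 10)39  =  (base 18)23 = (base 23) 1g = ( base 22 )1H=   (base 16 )27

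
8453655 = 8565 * 987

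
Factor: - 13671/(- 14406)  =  93/98 = 2^( - 1 )*3^1*7^( - 2 )* 31^1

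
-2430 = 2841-5271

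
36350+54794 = 91144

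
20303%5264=4511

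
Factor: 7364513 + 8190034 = 15554547= 3^2 * 79^1*131^1 *167^1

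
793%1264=793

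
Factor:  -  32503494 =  -2^1*3^1 * 5417249^1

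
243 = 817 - 574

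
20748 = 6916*3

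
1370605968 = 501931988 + 868673980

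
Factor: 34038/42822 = 3^ (-1 )*13^(- 1)*31^1=31/39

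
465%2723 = 465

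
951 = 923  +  28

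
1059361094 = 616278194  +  443082900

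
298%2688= 298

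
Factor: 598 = 2^1*13^1*23^1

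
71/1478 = 71/1478 = 0.05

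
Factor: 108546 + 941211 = 1049757 =3^1*349919^1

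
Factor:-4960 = -2^5*5^1  *31^1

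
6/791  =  6/791 = 0.01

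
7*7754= 54278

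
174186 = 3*58062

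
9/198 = 1/22=0.05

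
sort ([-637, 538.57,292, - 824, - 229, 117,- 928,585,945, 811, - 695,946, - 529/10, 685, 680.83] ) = [ - 928,-824 , - 695, - 637, - 229,  -  529/10,117,292,538.57,585,680.83,685 , 811,945, 946 ] 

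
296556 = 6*49426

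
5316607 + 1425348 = 6741955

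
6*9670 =58020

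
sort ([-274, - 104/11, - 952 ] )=[- 952, - 274, - 104/11]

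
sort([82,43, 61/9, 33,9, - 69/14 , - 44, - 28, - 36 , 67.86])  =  [ - 44, - 36, -28, -69/14,61/9,  9,33,43, 67.86,  82 ]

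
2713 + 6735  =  9448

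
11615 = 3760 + 7855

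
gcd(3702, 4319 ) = 617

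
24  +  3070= 3094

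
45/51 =15/17 = 0.88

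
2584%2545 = 39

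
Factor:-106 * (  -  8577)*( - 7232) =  - 2^7 * 3^2*53^1 * 113^1*953^1 = - 6575059584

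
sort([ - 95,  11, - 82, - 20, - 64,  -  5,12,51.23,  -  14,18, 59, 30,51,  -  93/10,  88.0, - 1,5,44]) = [-95, - 82, - 64, - 20, - 14, - 93/10, - 5,-1,5, 11,12, 18,  30, 44,  51,51.23, 59,  88.0] 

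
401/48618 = 401/48618 = 0.01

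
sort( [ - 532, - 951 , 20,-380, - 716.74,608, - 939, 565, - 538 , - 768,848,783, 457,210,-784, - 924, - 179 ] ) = [ - 951, - 939, - 924,- 784, - 768, - 716.74,-538, - 532, - 380, - 179, 20,210, 457,565, 608, 783, 848 ]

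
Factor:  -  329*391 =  - 128639 = - 7^1 * 17^1*23^1*47^1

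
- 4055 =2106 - 6161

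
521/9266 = 521/9266 = 0.06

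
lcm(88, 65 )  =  5720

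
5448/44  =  123 + 9/11 = 123.82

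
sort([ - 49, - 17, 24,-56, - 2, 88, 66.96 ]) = [ - 56, - 49, - 17, -2, 24,66.96,88] 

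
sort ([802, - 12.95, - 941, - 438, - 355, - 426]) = [ - 941, - 438, - 426 , - 355, - 12.95,802] 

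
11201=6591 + 4610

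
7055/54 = 130 + 35/54 = 130.65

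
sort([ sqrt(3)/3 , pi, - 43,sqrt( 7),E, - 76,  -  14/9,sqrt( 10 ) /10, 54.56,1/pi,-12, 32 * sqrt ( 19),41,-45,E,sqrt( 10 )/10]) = [-76, - 45, - 43, - 12, - 14/9,sqrt(10)/10,sqrt(10)/10,  1/pi,sqrt(3)/3,sqrt(7),  E,E,pi, 41,  54.56,  32*sqrt (19 )]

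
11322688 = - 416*( - 27218)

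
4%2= 0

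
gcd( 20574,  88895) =1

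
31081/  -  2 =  - 31081/2= - 15540.50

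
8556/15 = 570  +  2/5 = 570.40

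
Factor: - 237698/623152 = - 2^( - 3 )*17^ (-1)*29^(-1)*  79^( - 1 )*157^1 *757^1  =  -118849/311576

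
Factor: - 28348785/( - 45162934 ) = 2^(  -  1 ) *3^4*5^1*157^( - 1)*69997^1 * 143831^(  -  1 ) 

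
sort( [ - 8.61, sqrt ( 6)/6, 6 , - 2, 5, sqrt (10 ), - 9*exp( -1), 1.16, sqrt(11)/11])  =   [ - 8.61, - 9*exp ( - 1), - 2, sqrt ( 11)/11, sqrt(6)/6,1.16 , sqrt(10 ),5, 6 ]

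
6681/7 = 6681/7 = 954.43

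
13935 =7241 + 6694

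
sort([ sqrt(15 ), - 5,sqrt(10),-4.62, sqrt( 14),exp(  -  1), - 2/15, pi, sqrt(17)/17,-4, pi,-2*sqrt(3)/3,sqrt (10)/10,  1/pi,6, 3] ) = [ - 5, - 4.62, - 4, - 2*sqrt (3)/3, - 2/15 , sqrt(17)/17, sqrt(10) /10,1/pi,exp( - 1),3, pi , pi, sqrt(10), sqrt (14), sqrt (15),6 ] 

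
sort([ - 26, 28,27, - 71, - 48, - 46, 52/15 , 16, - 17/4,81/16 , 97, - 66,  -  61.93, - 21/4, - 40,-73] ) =[ - 73, - 71, - 66, - 61.93, - 48, - 46, - 40, - 26, - 21/4, - 17/4,52/15,81/16, 16 , 27, 28, 97] 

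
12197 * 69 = 841593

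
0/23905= 0 = 0.00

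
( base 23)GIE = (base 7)34632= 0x22bc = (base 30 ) 9QC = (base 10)8892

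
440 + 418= 858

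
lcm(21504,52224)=365568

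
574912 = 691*832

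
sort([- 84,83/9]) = [ - 84,83/9 ]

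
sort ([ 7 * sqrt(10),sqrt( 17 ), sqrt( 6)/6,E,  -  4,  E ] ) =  [ - 4, sqrt ( 6)/6,E , E,sqrt( 17), 7 * sqrt( 10) ] 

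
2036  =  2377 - 341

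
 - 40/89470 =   -  1+8943/8947=-0.00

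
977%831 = 146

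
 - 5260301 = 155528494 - 160788795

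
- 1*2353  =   - 2353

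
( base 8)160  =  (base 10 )112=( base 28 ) 40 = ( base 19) 5H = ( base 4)1300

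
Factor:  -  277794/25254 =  - 11=-  11^1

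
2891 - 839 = 2052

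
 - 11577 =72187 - 83764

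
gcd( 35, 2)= 1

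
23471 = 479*49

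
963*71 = 68373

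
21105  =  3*7035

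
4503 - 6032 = -1529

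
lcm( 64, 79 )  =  5056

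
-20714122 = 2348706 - 23062828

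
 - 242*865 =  - 209330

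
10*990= 9900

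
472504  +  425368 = 897872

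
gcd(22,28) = 2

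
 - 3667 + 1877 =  - 1790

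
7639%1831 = 315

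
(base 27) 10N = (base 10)752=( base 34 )M4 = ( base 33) MQ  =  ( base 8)1360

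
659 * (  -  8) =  - 5272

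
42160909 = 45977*917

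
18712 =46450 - 27738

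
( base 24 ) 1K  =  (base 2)101100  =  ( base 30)1E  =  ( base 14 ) 32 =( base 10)44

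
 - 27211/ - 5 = 5442 + 1/5 = 5442.20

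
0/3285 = 0=0.00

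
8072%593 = 363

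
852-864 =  - 12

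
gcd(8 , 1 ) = 1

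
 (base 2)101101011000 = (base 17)a0e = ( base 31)30l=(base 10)2904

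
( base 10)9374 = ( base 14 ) 35b8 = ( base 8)22236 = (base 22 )j82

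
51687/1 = 51687 = 51687.00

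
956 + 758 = 1714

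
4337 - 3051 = 1286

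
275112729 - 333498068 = - 58385339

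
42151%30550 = 11601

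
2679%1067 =545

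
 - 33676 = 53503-87179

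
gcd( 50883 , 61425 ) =21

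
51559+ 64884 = 116443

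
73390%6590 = 900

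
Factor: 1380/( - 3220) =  - 3/7 =-  3^1*7^( -1 ) 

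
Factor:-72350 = - 2^1*5^2*1447^1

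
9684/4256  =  2421/1064 =2.28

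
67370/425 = 13474/85= 158.52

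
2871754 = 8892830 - 6021076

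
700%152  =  92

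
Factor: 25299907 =25299907^1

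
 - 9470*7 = - 66290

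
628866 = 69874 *9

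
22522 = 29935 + - 7413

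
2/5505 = 2/5505= 0.00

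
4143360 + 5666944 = 9810304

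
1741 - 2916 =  - 1175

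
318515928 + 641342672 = 959858600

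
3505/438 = 3505/438 = 8.00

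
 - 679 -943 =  - 1622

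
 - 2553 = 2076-4629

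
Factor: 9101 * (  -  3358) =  - 2^1*19^1* 23^1*73^1*479^1 = - 30561158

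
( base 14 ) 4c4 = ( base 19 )2c6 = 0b1110111100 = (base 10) 956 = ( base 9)1272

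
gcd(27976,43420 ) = 52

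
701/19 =701/19 = 36.89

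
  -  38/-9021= 38/9021 = 0.00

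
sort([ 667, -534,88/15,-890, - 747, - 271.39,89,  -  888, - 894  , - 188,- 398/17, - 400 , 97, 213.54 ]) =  [ - 894,-890,-888 , - 747, - 534, - 400 , - 271.39,-188 ,  -  398/17, 88/15, 89,97,  213.54, 667]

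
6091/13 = 6091/13 = 468.54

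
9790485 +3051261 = 12841746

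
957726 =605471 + 352255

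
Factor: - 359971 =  - 83^1*4337^1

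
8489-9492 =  - 1003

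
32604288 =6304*5172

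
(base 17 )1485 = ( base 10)6210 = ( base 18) 1130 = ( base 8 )14102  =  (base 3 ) 22112000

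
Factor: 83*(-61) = -61^1*83^1 = - 5063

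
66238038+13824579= 80062617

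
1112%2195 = 1112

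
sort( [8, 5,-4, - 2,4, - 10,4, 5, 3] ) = [ - 10, - 4, -2 , 3, 4,4, 5, 5, 8 ]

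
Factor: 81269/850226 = 2^ (-1 )*13^( - 1) * 53^ (-1)*181^1*449^1*617^ ( -1)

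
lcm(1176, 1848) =12936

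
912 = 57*16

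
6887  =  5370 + 1517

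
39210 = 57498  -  18288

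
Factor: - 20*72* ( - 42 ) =60480 = 2^6*3^3*5^1* 7^1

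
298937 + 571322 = 870259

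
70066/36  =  35033/18  =  1946.28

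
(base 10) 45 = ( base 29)1g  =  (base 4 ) 231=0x2d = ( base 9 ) 50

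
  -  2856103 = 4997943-7854046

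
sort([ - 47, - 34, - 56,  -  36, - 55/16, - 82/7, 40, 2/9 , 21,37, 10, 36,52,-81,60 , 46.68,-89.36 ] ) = [ - 89.36, - 81, - 56, - 47, - 36, - 34, - 82/7, - 55/16,2/9, 10,  21, 36,37,40, 46.68, 52, 60] 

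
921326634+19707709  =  941034343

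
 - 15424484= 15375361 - 30799845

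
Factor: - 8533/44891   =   - 11^(  -  2 ) * 23^1 =- 23/121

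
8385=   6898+1487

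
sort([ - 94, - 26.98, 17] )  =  [  -  94, - 26.98 , 17]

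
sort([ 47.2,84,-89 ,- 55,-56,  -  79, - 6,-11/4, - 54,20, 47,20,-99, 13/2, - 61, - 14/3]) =[-99, -89,-79,-61,  -  56, - 55, - 54, -6 ,-14/3,- 11/4,13/2,20 , 20,47, 47.2,84]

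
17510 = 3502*5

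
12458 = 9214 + 3244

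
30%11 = 8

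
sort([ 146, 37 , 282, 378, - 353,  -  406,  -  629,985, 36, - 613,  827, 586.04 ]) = [-629,-613, - 406, - 353 , 36, 37, 146, 282, 378, 586.04,827,985]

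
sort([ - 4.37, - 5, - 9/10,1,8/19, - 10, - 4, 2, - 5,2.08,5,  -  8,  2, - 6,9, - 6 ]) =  [-10, - 8,-6, - 6, - 5, - 5, - 4.37, - 4, - 9/10,8/19, 1,2,  2,2.08, 5,9 ] 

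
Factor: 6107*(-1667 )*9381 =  - 3^1*31^1*53^1*59^1*197^1 *1667^1 = - 95502041589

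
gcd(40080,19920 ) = 240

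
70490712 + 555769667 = 626260379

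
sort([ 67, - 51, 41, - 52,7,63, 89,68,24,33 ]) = [ - 52, - 51,7,  24,33, 41,  63, 67,68, 89 ]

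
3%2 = 1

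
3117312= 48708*64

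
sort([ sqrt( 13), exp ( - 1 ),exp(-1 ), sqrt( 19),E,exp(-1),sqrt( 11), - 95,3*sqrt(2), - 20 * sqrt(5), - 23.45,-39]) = [ - 95, - 20*sqrt(5 ), - 39, - 23.45,exp( - 1),  exp( - 1),exp( - 1 ), E, sqrt( 11), sqrt (13), 3 * sqrt(2),sqrt( 19) ]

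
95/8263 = 95/8263=   0.01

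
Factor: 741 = 3^1*13^1*19^1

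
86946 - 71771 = 15175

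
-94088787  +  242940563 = 148851776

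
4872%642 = 378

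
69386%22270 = 2576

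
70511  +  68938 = 139449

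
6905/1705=4 + 17/341 = 4.05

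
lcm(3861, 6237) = 81081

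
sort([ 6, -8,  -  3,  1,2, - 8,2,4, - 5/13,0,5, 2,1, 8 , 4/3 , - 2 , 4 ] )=[ - 8,  -  8, - 3, - 2, - 5/13,0,1, 1,4/3, 2, 2,  2 , 4,4,5, 6, 8] 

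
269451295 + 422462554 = 691913849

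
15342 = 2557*6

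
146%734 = 146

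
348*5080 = 1767840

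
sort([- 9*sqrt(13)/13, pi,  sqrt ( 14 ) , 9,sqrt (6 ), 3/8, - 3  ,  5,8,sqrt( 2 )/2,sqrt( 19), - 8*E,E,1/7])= [ - 8*E, - 3, - 9 * sqrt( 13 )/13,1/7,3/8,sqrt( 2) /2, sqrt( 6 ),E, pi,sqrt( 14),sqrt( 19),5,8, 9]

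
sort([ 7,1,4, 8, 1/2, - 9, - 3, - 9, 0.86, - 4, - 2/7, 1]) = [ - 9, - 9,-4,-3, - 2/7, 1/2,  0.86, 1, 1,4,7,  8] 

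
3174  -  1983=1191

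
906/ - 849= -302/283 = -1.07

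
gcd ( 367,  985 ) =1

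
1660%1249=411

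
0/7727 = 0 = 0.00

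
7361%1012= 277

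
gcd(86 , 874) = 2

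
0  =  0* 490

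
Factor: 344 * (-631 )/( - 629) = 217064/629 = 2^3*17^( - 1 ) * 37^( - 1 )*43^1*631^1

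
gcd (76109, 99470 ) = 1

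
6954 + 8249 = 15203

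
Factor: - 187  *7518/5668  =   -702933/2834 = - 2^( - 1) * 3^1*7^1*11^1*13^ ( - 1)* 17^1*109^(-1)*179^1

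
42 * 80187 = 3367854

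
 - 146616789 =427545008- 574161797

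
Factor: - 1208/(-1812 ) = 2/3 =2^1*3^( - 1 ) 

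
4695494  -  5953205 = -1257711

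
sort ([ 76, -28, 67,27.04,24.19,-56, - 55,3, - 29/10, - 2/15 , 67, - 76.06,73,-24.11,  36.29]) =[ - 76.06,-56,-55, - 28,-24.11,-29/10, - 2/15, 3,24.19,27.04,36.29,  67,67,73,76 ] 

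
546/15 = 36 +2/5  =  36.40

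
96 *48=4608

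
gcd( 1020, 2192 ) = 4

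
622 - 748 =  - 126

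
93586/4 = 23396 + 1/2 =23396.50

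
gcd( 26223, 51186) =3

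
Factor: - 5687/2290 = - 2^(-1)* 5^( - 1) * 11^2*47^1 * 229^( - 1 ) 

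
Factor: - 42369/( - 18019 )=3^1 * 29^1*37^( - 1 ) = 87/37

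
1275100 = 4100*311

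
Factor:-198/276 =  - 33/46 = -2^( - 1)*3^1 *11^1*23^(  -  1)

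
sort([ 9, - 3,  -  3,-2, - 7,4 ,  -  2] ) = [ - 7, - 3, - 3,  -  2 ,-2,4,9 ] 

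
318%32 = 30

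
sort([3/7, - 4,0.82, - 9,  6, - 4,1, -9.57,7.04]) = [ - 9.57, - 9, - 4, - 4,3/7 , 0.82 , 1, 6, 7.04 ] 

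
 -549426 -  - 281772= - 267654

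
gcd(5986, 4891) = 73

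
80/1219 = 80/1219 = 0.07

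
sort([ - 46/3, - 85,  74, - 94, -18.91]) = [ - 94 , - 85, - 18.91, - 46/3 , 74] 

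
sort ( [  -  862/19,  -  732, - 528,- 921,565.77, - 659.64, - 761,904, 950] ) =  [ - 921, - 761,-732,-659.64, - 528,-862/19,565.77, 904,  950] 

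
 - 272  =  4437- 4709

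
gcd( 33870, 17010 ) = 30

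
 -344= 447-791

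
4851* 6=29106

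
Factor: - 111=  - 3^1*37^1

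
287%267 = 20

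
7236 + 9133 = 16369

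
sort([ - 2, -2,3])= [ - 2,-2, 3 ] 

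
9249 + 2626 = 11875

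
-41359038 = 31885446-73244484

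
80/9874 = 40/4937 = 0.01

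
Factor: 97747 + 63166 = 37^1*4349^1  =  160913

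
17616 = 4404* 4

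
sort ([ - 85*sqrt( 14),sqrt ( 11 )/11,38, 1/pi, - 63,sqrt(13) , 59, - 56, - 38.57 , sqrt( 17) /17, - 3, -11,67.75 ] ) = [ - 85*sqrt( 14) , - 63, - 56 ,  -  38.57, - 11, - 3,sqrt(17)/17,sqrt ( 11) /11, 1/pi,sqrt ( 13 ) , 38, 59,  67.75 ] 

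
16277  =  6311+9966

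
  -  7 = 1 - 8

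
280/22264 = 35/2783 =0.01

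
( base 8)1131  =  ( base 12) 421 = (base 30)K1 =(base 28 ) LD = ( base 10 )601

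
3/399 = 1/133 = 0.01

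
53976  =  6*8996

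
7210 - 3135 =4075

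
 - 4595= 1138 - 5733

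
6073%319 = 12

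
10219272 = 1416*7217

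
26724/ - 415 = - 26724/415 =- 64.40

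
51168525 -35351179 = 15817346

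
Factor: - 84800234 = - 2^1*29^1*257^1*5689^1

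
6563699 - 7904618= - 1340919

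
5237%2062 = 1113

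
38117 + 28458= 66575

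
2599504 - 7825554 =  -5226050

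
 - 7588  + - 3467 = -11055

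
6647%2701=1245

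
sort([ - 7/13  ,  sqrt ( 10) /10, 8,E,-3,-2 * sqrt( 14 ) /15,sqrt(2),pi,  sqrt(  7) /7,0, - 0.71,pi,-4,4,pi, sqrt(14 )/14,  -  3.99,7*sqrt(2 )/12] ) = [-4, -3.99,  -  3 , - 0.71, - 7/13, - 2*sqrt( 14)/15 , 0,sqrt( 14)/14,  sqrt( 10 ) /10,sqrt( 7) /7,7*sqrt( 2)/12,sqrt(2 ),E,pi, pi,pi,4, 8]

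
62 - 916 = - 854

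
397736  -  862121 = -464385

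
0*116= 0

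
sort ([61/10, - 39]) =[ - 39,61/10]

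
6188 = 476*13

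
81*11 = 891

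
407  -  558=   -151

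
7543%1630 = 1023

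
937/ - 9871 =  - 1 + 8934/9871= - 0.09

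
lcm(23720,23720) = 23720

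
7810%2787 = 2236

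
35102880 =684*51320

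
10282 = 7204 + 3078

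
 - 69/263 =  - 1 + 194/263 = - 0.26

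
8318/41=8318/41 = 202.88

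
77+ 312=389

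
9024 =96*94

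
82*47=3854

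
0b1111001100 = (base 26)1BA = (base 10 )972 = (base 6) 4300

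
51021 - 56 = 50965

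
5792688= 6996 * 828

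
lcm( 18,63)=126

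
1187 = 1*1187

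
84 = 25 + 59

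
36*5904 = 212544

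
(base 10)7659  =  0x1deb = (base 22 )fi3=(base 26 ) b8f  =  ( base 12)4523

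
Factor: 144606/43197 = 2^1*11^ (-1)*17^( - 1) * 313^1 = 626/187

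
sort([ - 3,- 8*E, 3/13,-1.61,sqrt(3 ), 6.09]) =[-8*E, - 3, - 1.61,3/13,sqrt(3),  6.09]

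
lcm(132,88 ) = 264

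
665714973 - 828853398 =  - 163138425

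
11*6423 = 70653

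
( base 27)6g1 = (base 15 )1657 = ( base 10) 4807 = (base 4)1023013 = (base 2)1001011000111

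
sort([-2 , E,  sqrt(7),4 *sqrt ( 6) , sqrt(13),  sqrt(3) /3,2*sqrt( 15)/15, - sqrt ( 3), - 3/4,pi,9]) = [- 2, - sqrt(3),-3/4,2 * sqrt( 15)/15,sqrt(3 )/3, sqrt( 7 ),E,pi,sqrt(13),9,4*sqrt( 6 )]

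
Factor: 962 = 2^1*13^1*37^1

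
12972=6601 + 6371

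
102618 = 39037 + 63581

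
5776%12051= 5776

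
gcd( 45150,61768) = 14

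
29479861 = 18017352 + 11462509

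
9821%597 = 269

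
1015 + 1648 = 2663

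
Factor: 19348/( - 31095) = -2^2*3^( - 2 )*5^( - 1 )*7^1 = - 28/45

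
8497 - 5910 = 2587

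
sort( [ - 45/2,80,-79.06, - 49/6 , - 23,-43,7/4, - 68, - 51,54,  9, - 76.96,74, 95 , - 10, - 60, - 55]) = [ - 79.06, - 76.96, - 68, - 60, - 55, - 51, - 43,  -  23, - 45/2, - 10 ,  -  49/6,7/4,9 , 54,74,80, 95 ]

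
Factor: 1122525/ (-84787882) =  - 2^(  -  1 )*3^3*5^2*1663^1  *  2141^ ( - 1 )*19801^( - 1)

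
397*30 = 11910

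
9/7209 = 1/801= 0.00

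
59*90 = 5310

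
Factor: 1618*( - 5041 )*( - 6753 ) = 2^1 * 3^1*71^2* 809^1  *2251^1 = 55079750514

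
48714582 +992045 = 49706627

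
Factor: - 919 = -919^1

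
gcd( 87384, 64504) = 88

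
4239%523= 55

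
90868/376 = 22717/94  =  241.67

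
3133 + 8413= 11546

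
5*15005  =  75025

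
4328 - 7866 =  -3538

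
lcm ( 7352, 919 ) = 7352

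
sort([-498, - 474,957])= [-498, - 474, 957]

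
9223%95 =8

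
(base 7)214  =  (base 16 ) 6D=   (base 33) 3A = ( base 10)109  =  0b1101101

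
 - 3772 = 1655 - 5427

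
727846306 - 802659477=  - 74813171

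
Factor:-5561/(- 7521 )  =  3^(-1 )*23^( - 1)*67^1 * 83^1*109^( - 1)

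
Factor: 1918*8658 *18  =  298908792 = 2^3*3^4*7^1 * 13^1*37^1*137^1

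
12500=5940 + 6560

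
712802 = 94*7583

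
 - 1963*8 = - 15704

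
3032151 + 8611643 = 11643794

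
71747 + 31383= 103130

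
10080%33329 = 10080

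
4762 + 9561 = 14323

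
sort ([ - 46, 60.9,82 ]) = [ - 46,60.9,82]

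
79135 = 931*85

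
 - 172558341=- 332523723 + 159965382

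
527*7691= 4053157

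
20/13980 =1/699 = 0.00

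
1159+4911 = 6070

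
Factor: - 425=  - 5^2*17^1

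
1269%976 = 293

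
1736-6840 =-5104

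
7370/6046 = 1 + 662/3023  =  1.22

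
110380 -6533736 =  - 6423356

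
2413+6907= 9320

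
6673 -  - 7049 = 13722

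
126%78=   48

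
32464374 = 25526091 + 6938283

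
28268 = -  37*( - 764) 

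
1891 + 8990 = 10881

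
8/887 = 8/887 = 0.01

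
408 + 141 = 549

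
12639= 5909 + 6730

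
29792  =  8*3724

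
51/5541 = 17/1847 = 0.01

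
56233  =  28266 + 27967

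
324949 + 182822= 507771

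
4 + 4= 8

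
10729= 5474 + 5255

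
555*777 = 431235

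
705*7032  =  4957560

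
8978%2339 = 1961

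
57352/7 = 57352/7 =8193.14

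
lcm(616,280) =3080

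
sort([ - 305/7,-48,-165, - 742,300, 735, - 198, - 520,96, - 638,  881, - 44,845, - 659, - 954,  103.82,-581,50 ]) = [-954, - 742,-659,-638,-581,-520  , - 198,-165, -48, - 44,-305/7,50,96, 103.82,300, 735 , 845,881] 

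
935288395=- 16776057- -952064452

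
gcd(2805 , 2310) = 165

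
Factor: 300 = 2^2*3^1 * 5^2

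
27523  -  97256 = -69733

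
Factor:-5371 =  - 41^1*131^1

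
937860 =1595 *588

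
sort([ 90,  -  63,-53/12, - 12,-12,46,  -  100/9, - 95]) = [ - 95, - 63,-12, - 12, - 100/9,  -  53/12,46,90 ] 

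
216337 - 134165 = 82172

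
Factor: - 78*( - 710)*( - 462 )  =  -25585560 = -2^3*3^2* 5^1 *7^1*11^1*13^1*71^1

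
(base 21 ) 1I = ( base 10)39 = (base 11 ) 36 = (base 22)1h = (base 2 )100111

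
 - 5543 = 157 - 5700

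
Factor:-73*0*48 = 0 = 0^1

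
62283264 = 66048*943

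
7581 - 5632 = 1949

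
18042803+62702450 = 80745253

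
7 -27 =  - 20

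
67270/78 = 33635/39 = 862.44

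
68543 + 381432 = 449975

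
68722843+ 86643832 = 155366675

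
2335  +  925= 3260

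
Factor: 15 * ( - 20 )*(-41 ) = 12300 = 2^2*3^1*5^2*41^1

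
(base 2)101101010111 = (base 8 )5527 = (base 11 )21AA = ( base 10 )2903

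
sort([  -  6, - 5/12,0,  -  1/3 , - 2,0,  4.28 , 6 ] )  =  [- 6,- 2 , - 5/12, - 1/3, 0 , 0,4.28,6]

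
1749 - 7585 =-5836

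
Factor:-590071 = -590071^1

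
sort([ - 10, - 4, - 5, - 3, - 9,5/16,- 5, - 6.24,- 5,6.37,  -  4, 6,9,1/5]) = [ - 10,- 9,  -  6.24 ,-5, - 5,  -  5, - 4,-4,-3 , 1/5, 5/16, 6 , 6.37,9]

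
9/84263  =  9/84263= 0.00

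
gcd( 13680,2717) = 19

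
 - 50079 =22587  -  72666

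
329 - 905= - 576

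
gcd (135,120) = 15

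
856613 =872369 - 15756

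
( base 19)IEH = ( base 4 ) 1221331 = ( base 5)204111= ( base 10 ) 6781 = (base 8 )15175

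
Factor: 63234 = 2^1*3^3*1171^1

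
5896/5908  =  1474/1477 = 1.00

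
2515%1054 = 407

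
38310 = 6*6385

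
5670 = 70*81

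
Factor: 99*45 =4455 = 3^4*5^1*11^1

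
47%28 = 19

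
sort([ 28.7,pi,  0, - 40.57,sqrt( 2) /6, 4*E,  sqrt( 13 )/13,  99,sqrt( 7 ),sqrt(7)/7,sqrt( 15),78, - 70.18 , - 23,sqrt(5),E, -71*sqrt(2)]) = [ - 71*sqrt( 2 ), - 70.18, -40.57, - 23 , 0, sqrt ( 2)/6,sqrt( 13)/13, sqrt (7) /7,sqrt( 5), sqrt ( 7),E , pi , sqrt ( 15),4*E, 28.7,78, 99] 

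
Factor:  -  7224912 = -2^4*3^2*131^1*383^1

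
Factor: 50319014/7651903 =2^1 * 7^( - 1) * 17^1* 31^1 * 47741^1*1093129^( - 1 )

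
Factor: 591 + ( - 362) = 229 = 229^1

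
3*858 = 2574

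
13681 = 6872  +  6809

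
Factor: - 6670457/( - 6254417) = 13^( - 1) * 481109^( - 1)*6670457^1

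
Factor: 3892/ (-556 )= - 7^1 = -  7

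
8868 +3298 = 12166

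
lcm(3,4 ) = 12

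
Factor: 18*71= 1278 = 2^1 * 3^2 * 71^1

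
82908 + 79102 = 162010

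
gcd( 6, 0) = 6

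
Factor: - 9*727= - 3^2*727^1 = -6543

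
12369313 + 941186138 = 953555451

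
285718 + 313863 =599581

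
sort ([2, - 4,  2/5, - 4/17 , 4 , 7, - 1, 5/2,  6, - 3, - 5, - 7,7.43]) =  [ -7, - 5, -4, - 3, - 1,-4/17, 2/5, 2,  5/2, 4, 6, 7,7.43] 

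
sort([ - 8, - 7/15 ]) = [- 8, - 7/15]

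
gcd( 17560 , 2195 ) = 2195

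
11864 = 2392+9472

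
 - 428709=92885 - 521594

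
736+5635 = 6371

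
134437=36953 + 97484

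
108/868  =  27/217=   0.12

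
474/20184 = 79/3364 = 0.02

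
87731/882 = 12533/126 = 99.47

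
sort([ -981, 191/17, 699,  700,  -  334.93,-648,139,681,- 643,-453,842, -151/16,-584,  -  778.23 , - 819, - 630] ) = [ - 981,  -  819 ,  -  778.23, - 648,-643, - 630,  -  584,  -  453,  -  334.93,  -  151/16, 191/17,139, 681,699, 700, 842]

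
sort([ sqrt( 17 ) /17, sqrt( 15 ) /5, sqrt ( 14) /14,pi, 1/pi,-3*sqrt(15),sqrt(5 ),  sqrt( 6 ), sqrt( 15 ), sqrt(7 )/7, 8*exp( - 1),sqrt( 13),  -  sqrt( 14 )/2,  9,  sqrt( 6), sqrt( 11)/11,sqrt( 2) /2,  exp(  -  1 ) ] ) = [-3 * sqrt (15 ), - sqrt(14)/2, sqrt( 17 )/17, sqrt(14) /14,sqrt( 11) /11, 1/pi, exp( - 1),sqrt(7 )/7, sqrt( 2 ) /2, sqrt( 15) /5,sqrt ( 5), sqrt( 6), sqrt( 6), 8*exp(-1 ),pi,sqrt( 13),sqrt( 15), 9 ] 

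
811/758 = 811/758=1.07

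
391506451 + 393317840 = 784824291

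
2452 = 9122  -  6670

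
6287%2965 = 357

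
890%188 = 138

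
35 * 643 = 22505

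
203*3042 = 617526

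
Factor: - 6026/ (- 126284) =23/482 = 2^(-1 )*23^1*241^ (-1 ) 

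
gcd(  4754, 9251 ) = 1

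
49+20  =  69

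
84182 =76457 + 7725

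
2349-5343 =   -  2994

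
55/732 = 55/732  =  0.08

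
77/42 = 11/6 = 1.83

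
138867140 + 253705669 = 392572809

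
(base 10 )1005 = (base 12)6B9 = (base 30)13f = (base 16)3ED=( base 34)tj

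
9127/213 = 9127/213 = 42.85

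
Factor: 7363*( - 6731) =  - 49560353 = - 37^1*53^1 * 127^1 * 199^1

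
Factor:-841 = - 29^2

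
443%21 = 2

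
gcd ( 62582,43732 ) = 754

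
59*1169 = 68971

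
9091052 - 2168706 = 6922346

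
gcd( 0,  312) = 312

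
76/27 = 76/27  =  2.81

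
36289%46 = 41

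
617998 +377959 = 995957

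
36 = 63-27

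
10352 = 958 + 9394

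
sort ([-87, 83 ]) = [ - 87,83 ]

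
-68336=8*( - 8542)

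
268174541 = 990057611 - 721883070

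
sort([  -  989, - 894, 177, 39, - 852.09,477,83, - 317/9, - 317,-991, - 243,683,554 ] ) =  [ - 991, - 989, - 894, - 852.09,-317, - 243, - 317/9, 39,  83,177, 477, 554,683]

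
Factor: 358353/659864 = 2^( - 3 )*3^2*29^1*1373^1*82483^ ( - 1) 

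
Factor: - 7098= - 2^1*3^1 * 7^1*13^2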